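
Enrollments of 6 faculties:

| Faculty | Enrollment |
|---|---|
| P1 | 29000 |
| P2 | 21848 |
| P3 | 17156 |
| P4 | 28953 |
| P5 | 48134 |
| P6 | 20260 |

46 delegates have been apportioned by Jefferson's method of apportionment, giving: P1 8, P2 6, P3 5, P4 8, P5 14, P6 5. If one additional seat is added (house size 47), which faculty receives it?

P6

Priority for the next seat is population ÷ (current seats + 1).
Priorities: P1 3222.222, P2 3121.143, P3 2859.333, P4 3217.000, P5 3208.933, P6 3376.667.
Highest priority: P6.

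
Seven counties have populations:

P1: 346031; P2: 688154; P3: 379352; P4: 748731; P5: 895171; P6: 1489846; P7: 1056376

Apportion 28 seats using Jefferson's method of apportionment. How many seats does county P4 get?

4

Standard divisor 5603661/28 ≈ 200130.75; standard quotas: P1 1.729, P2 3.439, P3 1.896, P4 3.741, P5 4.473, P6 7.444, P7 5.278.
Rounding down gives 1, 3, 1, 3, 4, 7, 5 = 24 seats, so the divisor must be adjusted.
With modified divisor 177500: modified quotas P1 1.949, P2 3.877, P3 2.137, P4 4.218, P5 5.043, P6 8.393, P7 5.951.
Rounding down: P1 1, P2 3, P3 2, P4 4, P5 5, P6 8, P7 5 (total 28).
P4 receives 4.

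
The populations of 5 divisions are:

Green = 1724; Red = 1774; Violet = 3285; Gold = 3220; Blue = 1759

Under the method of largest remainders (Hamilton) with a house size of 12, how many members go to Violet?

3

Total 11762; standard divisor 11762/12 ≈ 980.167.
Standard quotas: Green 1.759, Red 1.810, Violet 3.351, Gold 3.285, Blue 1.795.
Lower quotas: Green 1, Red 1, Violet 3, Gold 3, Blue 1 (sum 9, leaving 3 seats).
Remainders in descending order: Red 0.810, Blue 0.795, Green 0.759, Violet 0.351, Gold 0.285.
The surplus seats go to Red, Blue, Green.
Violet receives 3.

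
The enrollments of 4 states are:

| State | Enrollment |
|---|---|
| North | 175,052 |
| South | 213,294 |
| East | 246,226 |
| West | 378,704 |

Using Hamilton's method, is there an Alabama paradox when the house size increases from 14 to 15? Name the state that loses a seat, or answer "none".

North

At 14 seats: North 3, South 3, East 3, West 5.
At 15 seats: North 2, South 3, East 4, West 6.
North drops from 3 to 2.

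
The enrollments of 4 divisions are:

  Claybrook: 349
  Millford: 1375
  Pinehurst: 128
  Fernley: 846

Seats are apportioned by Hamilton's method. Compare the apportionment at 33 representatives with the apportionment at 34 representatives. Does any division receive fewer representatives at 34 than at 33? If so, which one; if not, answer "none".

none

At 33 seats: Claybrook 4, Millford 17, Pinehurst 2, Fernley 10.
At 34 seats: Claybrook 4, Millford 17, Pinehurst 2, Fernley 11.
No division's allocation decreased.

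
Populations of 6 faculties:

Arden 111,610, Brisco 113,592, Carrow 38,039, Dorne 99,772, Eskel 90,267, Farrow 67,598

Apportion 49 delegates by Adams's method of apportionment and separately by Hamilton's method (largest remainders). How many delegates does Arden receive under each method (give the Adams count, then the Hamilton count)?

Adams: Arden 10, Brisco 11, Carrow 4, Dorne 9, Eskel 9, Farrow 6.
Hamilton: Arden 11, Brisco 11, Carrow 4, Dorne 9, Eskel 8, Farrow 6.
Arden gets 10 under Adams and 11 under Hamilton.

10 and 11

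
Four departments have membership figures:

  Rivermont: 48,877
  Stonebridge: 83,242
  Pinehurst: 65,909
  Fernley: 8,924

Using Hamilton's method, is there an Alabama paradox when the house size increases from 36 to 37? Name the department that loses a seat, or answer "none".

At 36 seats: Rivermont 9, Stonebridge 14, Pinehurst 11, Fernley 2.
At 37 seats: Rivermont 9, Stonebridge 15, Pinehurst 12, Fernley 1.
Fernley drops from 2 to 1.

Fernley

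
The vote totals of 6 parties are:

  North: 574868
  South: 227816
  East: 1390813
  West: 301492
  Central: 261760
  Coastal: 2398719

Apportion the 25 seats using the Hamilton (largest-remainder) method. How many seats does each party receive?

The standard divisor is 5155468/25 ≈ 206218.72.
Standard quotas: North 2.7877, South 1.1047, East 6.7444, West 1.4620, Central 1.2693, Coastal 11.6319.
Lower quotas: North 2, South 1, East 6, West 1, Central 1, Coastal 11 (sum 22, leaving 3 seats).
Remainders in descending order: North 0.7877, East 0.7444, Coastal 0.6319, West 0.4620, Central 0.2693, South 0.1047.
Largest remainders: North, East, Coastal receive the extra seats.

North: 3, South: 1, East: 7, West: 1, Central: 1, Coastal: 12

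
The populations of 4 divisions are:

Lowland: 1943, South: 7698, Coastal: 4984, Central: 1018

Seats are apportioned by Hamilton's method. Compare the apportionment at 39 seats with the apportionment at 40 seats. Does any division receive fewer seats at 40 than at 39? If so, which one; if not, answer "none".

Central

At 39 seats: Lowland 5, South 19, Coastal 12, Central 3.
At 40 seats: Lowland 5, South 20, Coastal 13, Central 2.
Central drops from 3 to 2.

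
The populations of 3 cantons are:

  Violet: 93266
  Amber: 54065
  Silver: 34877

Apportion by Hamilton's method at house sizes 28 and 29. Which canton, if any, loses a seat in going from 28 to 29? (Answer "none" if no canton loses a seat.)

Silver

At 28 seats: Violet 14, Amber 8, Silver 6.
At 29 seats: Violet 15, Amber 9, Silver 5.
Silver drops from 6 to 5.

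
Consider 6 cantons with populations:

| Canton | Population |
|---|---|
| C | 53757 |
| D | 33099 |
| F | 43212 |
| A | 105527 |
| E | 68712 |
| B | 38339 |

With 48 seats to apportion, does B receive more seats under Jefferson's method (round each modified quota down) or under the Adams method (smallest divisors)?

Jefferson: C 8, D 4, F 6, A 15, E 10, B 5.
Adams: C 8, D 5, F 6, A 14, E 9, B 6.
B gets 5 under Jefferson and 6 under Adams.

Adams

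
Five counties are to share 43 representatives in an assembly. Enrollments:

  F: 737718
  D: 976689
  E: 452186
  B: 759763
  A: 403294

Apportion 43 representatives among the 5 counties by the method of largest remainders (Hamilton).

Total 3329650; standard divisor 3329650/43 ≈ 77433.721.
Standard quotas: F 9.5271, D 12.6132, E 5.8397, B 9.8118, A 5.2082.
Lower quotas: F 9, D 12, E 5, B 9, A 5 (sum 40, leaving 3 seats).
Remainders in descending order: E 0.8397, B 0.8118, D 0.6132, F 0.5271, A 0.2082.
Largest remainders: E, B, D receive the extra seats.

F 9, D 13, E 6, B 10, A 5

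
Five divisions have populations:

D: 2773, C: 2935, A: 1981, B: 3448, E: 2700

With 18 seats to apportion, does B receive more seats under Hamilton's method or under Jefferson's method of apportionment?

Hamilton: D 4, C 4, A 3, B 4, E 3.
Jefferson: D 4, C 4, A 2, B 5, E 3.
B gets 4 under Hamilton and 5 under Jefferson.

Jefferson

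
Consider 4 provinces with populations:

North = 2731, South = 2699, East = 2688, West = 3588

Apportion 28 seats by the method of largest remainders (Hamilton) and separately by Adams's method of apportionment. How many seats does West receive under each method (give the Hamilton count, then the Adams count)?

Hamilton: North 7, South 6, East 6, West 9.
Adams: North 7, South 7, East 6, West 8.
West gets 9 under Hamilton and 8 under Adams.

9 and 8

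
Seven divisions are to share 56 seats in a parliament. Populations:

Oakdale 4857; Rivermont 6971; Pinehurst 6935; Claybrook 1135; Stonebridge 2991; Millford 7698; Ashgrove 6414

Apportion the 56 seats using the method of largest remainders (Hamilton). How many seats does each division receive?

Oakdale 7, Rivermont 11, Pinehurst 10, Claybrook 2, Stonebridge 4, Millford 12, Ashgrove 10

The standard divisor is 37001/56 ≈ 660.732.
Standard quotas: Oakdale 7.3509, Rivermont 10.5504, Pinehurst 10.4959, Claybrook 1.7178, Stonebridge 4.5268, Millford 11.6507, Ashgrove 9.7074.
Lower quotas: Oakdale 7, Rivermont 10, Pinehurst 10, Claybrook 1, Stonebridge 4, Millford 11, Ashgrove 9 (sum 52, leaving 4 seats).
Remainders in descending order: Claybrook 0.7178, Ashgrove 0.7074, Millford 0.6507, Rivermont 0.5504, Stonebridge 0.5268, Pinehurst 0.4959, Oakdale 0.3509.
The surplus seats go to Claybrook, Ashgrove, Millford, Rivermont.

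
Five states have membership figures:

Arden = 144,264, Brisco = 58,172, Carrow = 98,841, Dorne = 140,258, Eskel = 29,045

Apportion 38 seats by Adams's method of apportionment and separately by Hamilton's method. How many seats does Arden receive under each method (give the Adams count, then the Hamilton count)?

Adams: Arden 11, Brisco 5, Carrow 8, Dorne 11, Eskel 3.
Hamilton: Arden 12, Brisco 5, Carrow 8, Dorne 11, Eskel 2.
Arden gets 11 under Adams and 12 under Hamilton.

11 and 12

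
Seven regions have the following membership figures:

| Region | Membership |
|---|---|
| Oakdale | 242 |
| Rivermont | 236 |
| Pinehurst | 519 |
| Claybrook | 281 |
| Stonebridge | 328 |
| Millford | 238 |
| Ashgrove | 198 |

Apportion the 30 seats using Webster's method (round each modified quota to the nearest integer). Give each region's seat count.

Oakdale: 4, Rivermont: 3, Pinehurst: 8, Claybrook: 4, Stonebridge: 5, Millford: 3, Ashgrove: 3

Standard divisor 2042/30 ≈ 68.067; standard quotas: Oakdale 3.555, Rivermont 3.467, Pinehurst 7.625, Claybrook 4.128, Stonebridge 4.819, Millford 3.497, Ashgrove 2.909.
Rounding to the nearest integer gives Oakdale 4, Rivermont 3, Pinehurst 8, Claybrook 4, Stonebridge 5, Millford 3, Ashgrove 3 — total 30, matching the house size, so no adjustment is needed.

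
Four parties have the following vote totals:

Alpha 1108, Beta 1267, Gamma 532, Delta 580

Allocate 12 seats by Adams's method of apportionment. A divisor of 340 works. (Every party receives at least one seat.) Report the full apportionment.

With modified divisor 340: modified quotas Alpha 3.259, Beta 3.726, Gamma 1.565, Delta 1.706.
Rounding up: Alpha 4, Beta 4, Gamma 2, Delta 2 (total 12).

Alpha 4, Beta 4, Gamma 2, Delta 2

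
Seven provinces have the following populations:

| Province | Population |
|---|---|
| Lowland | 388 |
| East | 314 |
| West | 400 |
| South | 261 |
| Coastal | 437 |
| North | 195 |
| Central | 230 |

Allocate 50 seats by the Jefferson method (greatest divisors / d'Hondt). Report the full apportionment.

Lowland=9, East=7, West=9, South=6, Coastal=10, North=4, Central=5

Standard divisor 2225/50 ≈ 44.5; standard quotas: Lowland 8.719, East 7.056, West 8.989, South 5.865, Coastal 9.820, North 4.382, Central 5.169.
Rounding down gives 8, 7, 8, 5, 9, 4, 5 = 46 seats, so the divisor must be adjusted.
With modified divisor 42: modified quotas Lowland 9.238, East 7.476, West 9.524, South 6.214, Coastal 10.405, North 4.643, Central 5.476.
Rounding down: Lowland 9, East 7, West 9, South 6, Coastal 10, North 4, Central 5 (total 50).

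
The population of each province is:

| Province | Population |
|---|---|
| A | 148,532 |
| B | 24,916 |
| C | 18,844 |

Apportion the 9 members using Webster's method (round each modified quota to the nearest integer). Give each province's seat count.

Standard divisor 192292/9 ≈ 21365.778; standard quotas: A 6.952, B 1.166, C 0.882.
Rounding to the nearest integer gives A 7, B 1, C 1 — total 9, matching the house size, so no adjustment is needed.

A 7; B 1; C 1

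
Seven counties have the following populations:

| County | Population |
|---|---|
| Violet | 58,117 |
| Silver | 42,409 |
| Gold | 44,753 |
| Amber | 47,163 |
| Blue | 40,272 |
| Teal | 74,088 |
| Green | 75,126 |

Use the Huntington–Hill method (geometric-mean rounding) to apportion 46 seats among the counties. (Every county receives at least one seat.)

With divisor 8391: modified quotas Violet 6.926, Silver 5.054, Gold 5.333, Amber 5.621, Blue 4.799, Teal 8.829, Green 8.953.
Geometric-mean thresholds: Violet √(6·7)=6.481, Silver √(5·6)=5.477, Gold √(5·6)=5.477, Amber √(5·6)=5.477, Blue √(4·5)=4.472, Teal √(8·9)=8.485, Green √(8·9)=8.485.
Each quota rounded against its threshold gives Violet 7, Silver 5, Gold 5, Amber 6, Blue 5, Teal 9, Green 9 (total 46).

Violet 7, Silver 5, Gold 5, Amber 6, Blue 5, Teal 9, Green 9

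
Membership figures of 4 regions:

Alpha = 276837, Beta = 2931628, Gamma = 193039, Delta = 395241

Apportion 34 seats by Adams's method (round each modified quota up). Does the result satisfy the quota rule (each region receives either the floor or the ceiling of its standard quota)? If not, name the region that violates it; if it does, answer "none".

Beta

Standard quotas: Alpha 2.479, Beta 26.253, Gamma 1.729, Delta 3.539.
Adams allocation: Alpha 3, Beta 25, Gamma 2, Delta 4.
Beta has quota 26.253 (lower 26, upper 27) but receives 25 — outside the quota interval.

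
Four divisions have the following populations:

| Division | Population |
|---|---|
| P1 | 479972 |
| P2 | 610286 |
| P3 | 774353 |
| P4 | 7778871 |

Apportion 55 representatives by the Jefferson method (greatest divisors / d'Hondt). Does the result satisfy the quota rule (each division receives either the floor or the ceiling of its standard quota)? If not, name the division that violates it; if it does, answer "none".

P4

Standard quotas: P1 2.737, P2 3.481, P3 4.416, P4 44.366.
Jefferson allocation: P1 2, P2 3, P3 4, P4 46.
P4 has quota 44.366 (lower 44, upper 45) but receives 46 — outside the quota interval.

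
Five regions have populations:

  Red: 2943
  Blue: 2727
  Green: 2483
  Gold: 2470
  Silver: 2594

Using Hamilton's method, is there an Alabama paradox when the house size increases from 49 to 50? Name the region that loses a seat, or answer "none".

none

At 49 seats: Red 11, Blue 10, Green 9, Gold 9, Silver 10.
At 50 seats: Red 11, Blue 10, Green 10, Gold 9, Silver 10.
No region's allocation decreased.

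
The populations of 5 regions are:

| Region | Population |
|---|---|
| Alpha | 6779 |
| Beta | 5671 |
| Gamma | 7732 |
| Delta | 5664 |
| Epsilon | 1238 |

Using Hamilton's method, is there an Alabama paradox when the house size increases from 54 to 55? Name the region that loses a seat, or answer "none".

At 54 seats: Alpha 14, Beta 11, Gamma 15, Delta 11, Epsilon 3.
At 55 seats: Alpha 14, Beta 12, Gamma 16, Delta 11, Epsilon 2.
Epsilon drops from 3 to 2.

Epsilon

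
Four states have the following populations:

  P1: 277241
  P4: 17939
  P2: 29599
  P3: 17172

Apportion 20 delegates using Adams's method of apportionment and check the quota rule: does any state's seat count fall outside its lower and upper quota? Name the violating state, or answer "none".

none

Standard quotas: P1 16.215, P4 1.049, P2 1.731, P3 1.004.
Adams allocation: P1 16, P4 1, P2 2, P3 1.
Every allocation lies between the lower and upper quota.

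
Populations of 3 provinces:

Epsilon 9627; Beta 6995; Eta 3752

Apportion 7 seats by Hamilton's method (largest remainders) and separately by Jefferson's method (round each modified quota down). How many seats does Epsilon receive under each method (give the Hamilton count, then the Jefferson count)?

Hamilton: Epsilon 3, Beta 3, Eta 1.
Jefferson: Epsilon 4, Beta 2, Eta 1.
Epsilon gets 3 under Hamilton and 4 under Jefferson.

3 and 4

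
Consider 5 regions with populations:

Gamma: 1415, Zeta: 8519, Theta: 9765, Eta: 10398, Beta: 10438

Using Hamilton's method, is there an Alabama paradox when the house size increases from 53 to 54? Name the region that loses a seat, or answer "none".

none

At 53 seats: Gamma 2, Zeta 11, Theta 13, Eta 13, Beta 14.
At 54 seats: Gamma 2, Zeta 11, Theta 13, Eta 14, Beta 14.
No region's allocation decreased.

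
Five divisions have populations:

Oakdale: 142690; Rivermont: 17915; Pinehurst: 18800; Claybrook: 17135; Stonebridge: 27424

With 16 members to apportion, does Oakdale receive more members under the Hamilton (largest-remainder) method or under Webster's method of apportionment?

Webster

Hamilton: Oakdale 10, Rivermont 1, Pinehurst 2, Claybrook 1, Stonebridge 2.
Webster: Oakdale 11, Rivermont 1, Pinehurst 1, Claybrook 1, Stonebridge 2.
Oakdale gets 10 under Hamilton and 11 under Webster.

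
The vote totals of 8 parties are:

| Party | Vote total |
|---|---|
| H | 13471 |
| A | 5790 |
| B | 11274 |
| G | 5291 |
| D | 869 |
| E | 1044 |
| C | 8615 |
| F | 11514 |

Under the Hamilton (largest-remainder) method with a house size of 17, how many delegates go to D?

0

Total 57868; standard divisor 57868/17 = 3404.
Standard quotas: H 3.9574, A 1.7009, B 3.3120, G 1.5543, D 0.2553, E 0.3067, C 2.5308, F 3.3825.
Lower quotas: H 3, A 1, B 3, G 1, D 0, E 0, C 2, F 3 (sum 13, leaving 4 seats).
Remainders in descending order: H 0.9574, A 0.7009, G 0.5543, C 0.5308, F 0.3825, B 0.3120, E 0.3067, D 0.2553.
The surplus seats go to H, A, G, C.
D receives 0.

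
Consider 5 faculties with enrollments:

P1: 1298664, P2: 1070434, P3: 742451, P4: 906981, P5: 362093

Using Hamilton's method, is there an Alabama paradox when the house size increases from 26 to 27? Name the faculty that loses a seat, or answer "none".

P3

At 26 seats: P1 8, P2 6, P3 5, P4 5, P5 2.
At 27 seats: P1 8, P2 7, P3 4, P4 6, P5 2.
P3 drops from 5 to 4.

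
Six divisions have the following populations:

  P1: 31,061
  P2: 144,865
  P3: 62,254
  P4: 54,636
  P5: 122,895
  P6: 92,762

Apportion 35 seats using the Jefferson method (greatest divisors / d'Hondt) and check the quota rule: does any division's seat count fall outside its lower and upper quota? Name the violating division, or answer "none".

Standard quotas: P1 2.138, P2 9.972, P3 4.285, P4 3.761, P5 8.459, P6 6.385.
Jefferson allocation: P1 2, P2 10, P3 4, P4 4, P5 9, P6 6.
Every allocation lies between the lower and upper quota.

none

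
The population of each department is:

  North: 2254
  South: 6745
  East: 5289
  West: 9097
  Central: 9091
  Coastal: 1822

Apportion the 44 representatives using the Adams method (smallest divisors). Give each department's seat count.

Standard divisor 34298/44 ≈ 779.5; standard quotas: North 2.892, South 8.653, East 6.785, West 11.670, Central 11.663, Coastal 2.337.
Rounding up gives 3, 9, 7, 12, 12, 3 = 46 seats, so the divisor must be adjusted.
With modified divisor 840: modified quotas North 2.683, South 8.030, East 6.296, West 10.830, Central 10.823, Coastal 2.169.
Rounding up: North 3, South 9, East 7, West 11, Central 11, Coastal 3 (total 44).

North 3, South 9, East 7, West 11, Central 11, Coastal 3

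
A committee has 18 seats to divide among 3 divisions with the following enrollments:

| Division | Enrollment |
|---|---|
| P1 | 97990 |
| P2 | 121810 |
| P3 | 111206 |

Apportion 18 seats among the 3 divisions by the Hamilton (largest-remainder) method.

P1: 5, P2: 7, P3: 6

Total 331006; standard divisor 331006/18 ≈ 18389.222.
Standard quotas: P1 5.3287, P2 6.6240, P3 6.0473.
Lower quotas: P1 5, P2 6, P3 6 (sum 17, leaving 1 seat).
Remainders in descending order: P2 0.6240, P1 0.3287, P3 0.0473.
The surplus seat goes to P2.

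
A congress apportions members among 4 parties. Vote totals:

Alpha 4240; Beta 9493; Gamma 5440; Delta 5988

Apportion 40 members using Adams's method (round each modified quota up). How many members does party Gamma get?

Standard divisor 25161/40 ≈ 629.025; standard quotas: Alpha 6.741, Beta 15.092, Gamma 8.648, Delta 9.519.
Rounding up gives 7, 16, 9, 10 = 42 seats, so the divisor must be adjusted.
With modified divisor 670: modified quotas Alpha 6.328, Beta 14.169, Gamma 8.119, Delta 8.937.
Rounding up: Alpha 7, Beta 15, Gamma 9, Delta 9 (total 40).
Gamma receives 9.

9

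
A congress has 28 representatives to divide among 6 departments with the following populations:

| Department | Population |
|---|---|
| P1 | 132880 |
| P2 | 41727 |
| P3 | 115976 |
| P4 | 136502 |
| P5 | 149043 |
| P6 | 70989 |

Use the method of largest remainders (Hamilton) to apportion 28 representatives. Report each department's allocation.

Standard divisor: 647117 ÷ 28 ≈ 23111.321.
Standard quotas: P1 5.7496, P2 1.8055, P3 5.0181, P4 5.9063, P5 6.4489, P6 3.0716.
Lower quotas: P1 5, P2 1, P3 5, P4 5, P5 6, P6 3 (sum 25, leaving 3 seats).
Remainders in descending order: P4 0.9063, P2 0.8055, P1 0.7496, P5 0.4489, P6 0.0716, P3 0.0181.
The surplus seats go to P4, P2, P1.

P1 6, P2 2, P3 5, P4 6, P5 6, P6 3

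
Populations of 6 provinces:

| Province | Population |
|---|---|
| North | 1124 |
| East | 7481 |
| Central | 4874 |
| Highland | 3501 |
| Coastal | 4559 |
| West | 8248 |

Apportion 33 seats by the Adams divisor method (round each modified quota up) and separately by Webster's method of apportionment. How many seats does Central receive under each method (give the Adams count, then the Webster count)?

Adams: North 2, East 8, Central 5, Highland 4, Coastal 5, West 9.
Webster: North 1, East 8, Central 6, Highland 4, Coastal 5, West 9.
Central gets 5 under Adams and 6 under Webster.

5 and 6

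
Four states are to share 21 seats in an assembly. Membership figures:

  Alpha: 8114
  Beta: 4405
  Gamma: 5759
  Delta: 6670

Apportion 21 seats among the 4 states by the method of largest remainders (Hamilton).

Alpha 7, Beta 4, Gamma 5, Delta 5

Standard divisor: 24948 ÷ 21 = 1188.
Standard quotas: Alpha 6.8300, Beta 3.7079, Gamma 4.8476, Delta 5.6145.
Lower quotas: Alpha 6, Beta 3, Gamma 4, Delta 5 (sum 18, leaving 3 seats).
Remainders in descending order: Gamma 0.8476, Alpha 0.8300, Beta 0.7079, Delta 0.6145.
Largest remainders: Gamma, Alpha, Beta receive the extra seats.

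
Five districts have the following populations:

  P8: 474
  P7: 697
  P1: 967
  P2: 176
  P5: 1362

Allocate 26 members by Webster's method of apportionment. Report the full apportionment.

P8=3, P7=5, P1=7, P2=1, P5=10

Standard divisor 3676/26 ≈ 141.385; standard quotas: P8 3.353, P7 4.930, P1 6.839, P2 1.245, P5 9.633.
Rounding to the nearest integer gives P8 3, P7 5, P1 7, P2 1, P5 10 — total 26, matching the house size, so no adjustment is needed.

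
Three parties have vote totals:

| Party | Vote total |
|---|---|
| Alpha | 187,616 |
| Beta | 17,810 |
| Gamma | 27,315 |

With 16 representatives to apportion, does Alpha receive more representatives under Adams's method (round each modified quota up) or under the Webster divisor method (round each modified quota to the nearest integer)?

Adams: Alpha 12, Beta 2, Gamma 2.
Webster: Alpha 13, Beta 1, Gamma 2.
Alpha gets 12 under Adams and 13 under Webster.

Webster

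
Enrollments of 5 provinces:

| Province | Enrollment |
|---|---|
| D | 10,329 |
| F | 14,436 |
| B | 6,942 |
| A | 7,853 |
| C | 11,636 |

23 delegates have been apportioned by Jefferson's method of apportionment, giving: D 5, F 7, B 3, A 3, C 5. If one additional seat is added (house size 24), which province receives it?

Priority for the next seat is population ÷ (current seats + 1).
Priorities: D 1721.500, F 1804.500, B 1735.500, A 1963.250, C 1939.333.
Highest priority: A.

A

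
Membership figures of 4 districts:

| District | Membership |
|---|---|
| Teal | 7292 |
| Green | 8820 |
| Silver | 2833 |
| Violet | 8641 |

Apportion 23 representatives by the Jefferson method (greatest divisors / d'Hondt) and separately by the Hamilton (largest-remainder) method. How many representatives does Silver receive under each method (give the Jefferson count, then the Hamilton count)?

Jefferson: Teal 6, Green 8, Silver 2, Violet 7.
Hamilton: Teal 6, Green 7, Silver 3, Violet 7.
Silver gets 2 under Jefferson and 3 under Hamilton.

2 and 3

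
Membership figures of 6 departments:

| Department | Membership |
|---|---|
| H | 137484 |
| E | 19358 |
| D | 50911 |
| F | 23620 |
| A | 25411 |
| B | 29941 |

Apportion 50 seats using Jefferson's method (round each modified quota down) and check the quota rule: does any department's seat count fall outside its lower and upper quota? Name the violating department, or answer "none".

H

Standard quotas: H 23.975, E 3.376, D 8.878, F 4.119, A 4.431, B 5.221.
Jefferson allocation: H 25, E 3, D 9, F 4, A 4, B 5.
H has quota 23.975 (lower 23, upper 24) but receives 25 — outside the quota interval.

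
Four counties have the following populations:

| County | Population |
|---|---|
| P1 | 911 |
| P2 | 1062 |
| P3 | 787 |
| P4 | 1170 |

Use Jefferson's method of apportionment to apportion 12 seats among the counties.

Standard divisor 3930/12 ≈ 327.5; standard quotas: P1 2.782, P2 3.243, P3 2.403, P4 3.573.
Rounding down gives 2, 3, 2, 3 = 10 seats, so the divisor must be adjusted.
With modified divisor 280: modified quotas P1 3.254, P2 3.793, P3 2.811, P4 4.179.
Rounding down: P1 3, P2 3, P3 2, P4 4 (total 12).

P1=3; P2=3; P3=2; P4=4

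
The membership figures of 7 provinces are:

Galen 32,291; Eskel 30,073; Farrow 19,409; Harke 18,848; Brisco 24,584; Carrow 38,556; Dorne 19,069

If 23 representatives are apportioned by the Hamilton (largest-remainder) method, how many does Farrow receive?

The standard divisor is 182830/23 ≈ 7949.13.
Standard quotas: Galen 4.0622, Eskel 3.7832, Farrow 2.4417, Harke 2.3711, Brisco 3.0927, Carrow 4.8503, Dorne 2.3989.
Lower quotas: Galen 4, Eskel 3, Farrow 2, Harke 2, Brisco 3, Carrow 4, Dorne 2 (sum 20, leaving 3 seats).
Remainders in descending order: Carrow 0.8503, Eskel 0.7832, Farrow 0.4417, Dorne 0.3989, Harke 0.3711, Brisco 0.0927, Galen 0.0622.
The surplus seats go to Carrow, Eskel, Farrow.
Farrow receives 3.

3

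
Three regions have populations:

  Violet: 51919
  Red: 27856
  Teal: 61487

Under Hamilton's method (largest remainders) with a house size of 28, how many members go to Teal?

Total 141262; standard divisor 141262/28 ≈ 5045.071.
Standard quotas: Violet 10.2910, Red 5.5214, Teal 12.1875.
Lower quotas: Violet 10, Red 5, Teal 12 (sum 27, leaving 1 seat).
Remainders in descending order: Red 0.5214, Violet 0.2910, Teal 0.1875.
Largest remainder: Red receives the extra seat.
Teal receives 12.

12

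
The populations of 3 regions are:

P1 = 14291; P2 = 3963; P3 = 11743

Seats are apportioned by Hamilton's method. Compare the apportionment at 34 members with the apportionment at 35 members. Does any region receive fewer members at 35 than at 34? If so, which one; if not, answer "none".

P2

At 34 seats: P1 16, P2 5, P3 13.
At 35 seats: P1 17, P2 4, P3 14.
P2 drops from 5 to 4.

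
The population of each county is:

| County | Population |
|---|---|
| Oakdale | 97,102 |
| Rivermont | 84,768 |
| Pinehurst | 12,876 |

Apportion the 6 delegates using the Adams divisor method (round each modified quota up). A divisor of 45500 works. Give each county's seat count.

Oakdale 3, Rivermont 2, Pinehurst 1

With modified divisor 45500: modified quotas Oakdale 2.134, Rivermont 1.863, Pinehurst 0.283.
Rounding up: Oakdale 3, Rivermont 2, Pinehurst 1 (total 6).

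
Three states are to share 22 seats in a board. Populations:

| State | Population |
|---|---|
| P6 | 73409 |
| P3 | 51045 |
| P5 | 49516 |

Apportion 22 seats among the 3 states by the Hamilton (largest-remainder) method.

P6=9, P3=7, P5=6

The standard divisor is 173970/22 ≈ 7907.727.
Standard quotas: P6 9.2832, P3 6.4551, P5 6.2617.
Lower quotas: P6 9, P3 6, P5 6 (sum 21, leaving 1 seat).
Remainders in descending order: P3 0.4551, P6 0.2832, P5 0.2617.
Largest remainder: P3 receives the extra seat.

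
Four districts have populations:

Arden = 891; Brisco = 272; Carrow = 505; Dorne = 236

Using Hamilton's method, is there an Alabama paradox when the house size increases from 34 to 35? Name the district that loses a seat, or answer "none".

none

At 34 seats: Arden 16, Brisco 5, Carrow 9, Dorne 4.
At 35 seats: Arden 17, Brisco 5, Carrow 9, Dorne 4.
No district's allocation decreased.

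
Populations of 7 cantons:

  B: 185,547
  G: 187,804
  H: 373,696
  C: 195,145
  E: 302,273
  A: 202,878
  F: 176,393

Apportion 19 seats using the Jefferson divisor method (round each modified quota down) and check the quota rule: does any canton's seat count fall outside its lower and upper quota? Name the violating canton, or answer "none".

none

Standard quotas: B 2.171, G 2.198, H 4.373, C 2.283, E 3.537, A 2.374, F 2.064.
Jefferson allocation: B 2, G 2, H 5, C 2, E 4, A 2, F 2.
Every allocation lies between the lower and upper quota.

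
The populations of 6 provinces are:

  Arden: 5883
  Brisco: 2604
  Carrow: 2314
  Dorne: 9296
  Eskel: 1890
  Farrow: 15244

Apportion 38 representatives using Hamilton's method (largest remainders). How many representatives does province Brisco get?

The standard divisor is 37231/38 ≈ 979.763.
Standard quotas: Arden 6.0045, Brisco 2.6578, Carrow 2.3618, Dorne 9.4880, Eskel 1.9290, Farrow 15.5589.
Lower quotas: Arden 6, Brisco 2, Carrow 2, Dorne 9, Eskel 1, Farrow 15 (sum 35, leaving 3 seats).
Remainders in descending order: Eskel 0.9290, Brisco 0.6578, Farrow 0.5589, Dorne 0.4880, Carrow 0.3618, Arden 0.0045.
Largest remainders: Eskel, Brisco, Farrow receive the extra seats.
Brisco receives 3.

3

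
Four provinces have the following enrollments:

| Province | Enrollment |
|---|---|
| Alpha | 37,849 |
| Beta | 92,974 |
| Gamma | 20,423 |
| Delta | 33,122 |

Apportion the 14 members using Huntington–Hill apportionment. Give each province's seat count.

Alpha: 3, Beta: 7, Gamma: 2, Delta: 2

With divisor 13934: modified quotas Alpha 2.716, Beta 6.672, Gamma 1.466, Delta 2.377.
Geometric-mean thresholds: Alpha √(2·3)=2.449, Beta √(6·7)=6.481, Gamma √(1·2)=1.414, Delta √(2·3)=2.449.
Each quota rounded against its threshold gives Alpha 3, Beta 7, Gamma 2, Delta 2 (total 14).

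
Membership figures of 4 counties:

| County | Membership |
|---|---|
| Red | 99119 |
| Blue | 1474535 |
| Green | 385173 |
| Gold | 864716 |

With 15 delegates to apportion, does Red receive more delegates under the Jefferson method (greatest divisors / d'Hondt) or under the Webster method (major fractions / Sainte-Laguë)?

Jefferson: Red 0, Blue 8, Green 2, Gold 5.
Webster: Red 1, Blue 8, Green 2, Gold 4.
Red gets 0 under Jefferson and 1 under Webster.

Webster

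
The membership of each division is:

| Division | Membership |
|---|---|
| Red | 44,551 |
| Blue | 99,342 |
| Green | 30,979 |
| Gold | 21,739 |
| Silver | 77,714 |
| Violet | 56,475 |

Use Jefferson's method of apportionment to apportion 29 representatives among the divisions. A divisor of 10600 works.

Red=4; Blue=9; Green=2; Gold=2; Silver=7; Violet=5

With modified divisor 10600: modified quotas Red 4.203, Blue 9.372, Green 2.923, Gold 2.051, Silver 7.332, Violet 5.328.
Rounding down: Red 4, Blue 9, Green 2, Gold 2, Silver 7, Violet 5 (total 29).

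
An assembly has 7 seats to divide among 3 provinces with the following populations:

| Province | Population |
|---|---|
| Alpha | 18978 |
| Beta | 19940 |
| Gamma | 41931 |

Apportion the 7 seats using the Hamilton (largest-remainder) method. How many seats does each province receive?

Alpha=2, Beta=2, Gamma=3

The standard divisor is 80849/7 ≈ 11549.857.
Standard quotas: Alpha 1.6431, Beta 1.7264, Gamma 3.6304.
Lower quotas: Alpha 1, Beta 1, Gamma 3 (sum 5, leaving 2 seats).
Remainders in descending order: Beta 0.7264, Alpha 0.6431, Gamma 0.6304.
Largest remainders: Beta, Alpha receive the extra seats.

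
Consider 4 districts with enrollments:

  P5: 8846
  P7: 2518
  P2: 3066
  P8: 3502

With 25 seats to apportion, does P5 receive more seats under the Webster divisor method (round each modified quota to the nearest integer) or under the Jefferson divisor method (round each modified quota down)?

Jefferson

Webster: P5 12, P7 4, P2 4, P8 5.
Jefferson: P5 13, P7 3, P2 4, P8 5.
P5 gets 12 under Webster and 13 under Jefferson.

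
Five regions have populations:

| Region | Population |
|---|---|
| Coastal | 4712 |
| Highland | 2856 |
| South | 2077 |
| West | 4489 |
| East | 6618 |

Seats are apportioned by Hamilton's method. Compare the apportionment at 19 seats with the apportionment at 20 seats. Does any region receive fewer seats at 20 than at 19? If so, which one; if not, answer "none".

none

At 19 seats: Coastal 4, Highland 3, South 2, West 4, East 6.
At 20 seats: Coastal 5, Highland 3, South 2, West 4, East 6.
No region's allocation decreased.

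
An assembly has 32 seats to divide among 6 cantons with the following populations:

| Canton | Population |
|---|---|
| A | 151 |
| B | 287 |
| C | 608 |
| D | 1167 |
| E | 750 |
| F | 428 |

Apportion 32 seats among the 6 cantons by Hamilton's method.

A=1, B=3, C=6, D=11, E=7, F=4

The standard divisor is 3391/32 ≈ 105.969.
Standard quotas: A 1.425, B 2.708, C 5.738, D 11.013, E 7.078, F 4.039.
Lower quotas: A 1, B 2, C 5, D 11, E 7, F 4 (sum 30, leaving 2 seats).
Remainders in descending order: C 0.738, B 0.708, A 0.425, E 0.078, F 0.039, D 0.013.
Largest remainders: C, B receive the extra seats.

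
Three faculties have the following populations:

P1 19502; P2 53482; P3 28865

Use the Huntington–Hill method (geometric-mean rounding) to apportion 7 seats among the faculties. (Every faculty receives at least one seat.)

With divisor 14614: modified quotas P1 1.334, P2 3.660, P3 1.975.
Geometric-mean thresholds: P1 √(1·2)=1.414, P2 √(3·4)=3.464, P3 √(1·2)=1.414.
Each quota rounded against its threshold gives P1 1, P2 4, P3 2 (total 7).

P1 1; P2 4; P3 2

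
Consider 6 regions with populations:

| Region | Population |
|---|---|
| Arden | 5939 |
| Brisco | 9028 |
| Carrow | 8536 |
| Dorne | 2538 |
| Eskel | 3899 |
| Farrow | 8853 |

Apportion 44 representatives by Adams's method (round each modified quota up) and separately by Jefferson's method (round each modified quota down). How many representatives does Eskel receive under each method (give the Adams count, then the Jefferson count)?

5 and 4

Adams: Arden 7, Brisco 10, Carrow 9, Dorne 3, Eskel 5, Farrow 10.
Jefferson: Arden 7, Brisco 10, Carrow 10, Dorne 3, Eskel 4, Farrow 10.
Eskel gets 5 under Adams and 4 under Jefferson.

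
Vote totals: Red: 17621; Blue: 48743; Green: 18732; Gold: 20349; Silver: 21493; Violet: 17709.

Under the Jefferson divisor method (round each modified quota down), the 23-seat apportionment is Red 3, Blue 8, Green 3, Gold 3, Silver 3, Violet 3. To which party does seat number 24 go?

Blue

Priority for the next seat is population ÷ (current seats + 1).
Priorities: Red 4405.250, Blue 5415.889, Green 4683.000, Gold 5087.250, Silver 5373.250, Violet 4427.250.
Highest priority: Blue.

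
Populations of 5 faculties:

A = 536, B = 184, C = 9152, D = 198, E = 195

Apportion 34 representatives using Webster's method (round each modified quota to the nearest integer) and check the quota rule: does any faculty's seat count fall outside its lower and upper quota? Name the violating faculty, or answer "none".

C

Standard quotas: A 1.775, B 0.609, C 30.313, D 0.656, E 0.646.
Webster allocation: A 2, B 1, C 29, D 1, E 1.
C has quota 30.313 (lower 30, upper 31) but receives 29 — outside the quota interval.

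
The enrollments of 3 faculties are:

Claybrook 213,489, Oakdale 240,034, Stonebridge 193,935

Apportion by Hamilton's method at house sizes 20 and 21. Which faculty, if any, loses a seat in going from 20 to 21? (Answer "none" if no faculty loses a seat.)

none

At 20 seats: Claybrook 7, Oakdale 7, Stonebridge 6.
At 21 seats: Claybrook 7, Oakdale 8, Stonebridge 6.
No faculty's allocation decreased.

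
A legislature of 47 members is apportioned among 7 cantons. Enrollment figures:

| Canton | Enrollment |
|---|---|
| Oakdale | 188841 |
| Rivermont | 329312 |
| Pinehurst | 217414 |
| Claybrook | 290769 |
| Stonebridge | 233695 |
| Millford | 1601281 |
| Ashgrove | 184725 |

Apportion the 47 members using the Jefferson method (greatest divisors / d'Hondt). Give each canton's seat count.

Oakdale: 3, Rivermont: 5, Pinehurst: 3, Claybrook: 4, Stonebridge: 3, Millford: 26, Ashgrove: 3

Standard divisor 3046037/47 ≈ 64809.298; standard quotas: Oakdale 2.914, Rivermont 5.081, Pinehurst 3.355, Claybrook 4.487, Stonebridge 3.606, Millford 24.708, Ashgrove 2.850.
Rounding down gives 2, 5, 3, 4, 3, 24, 2 = 43 seats, so the divisor must be adjusted.
With modified divisor 60400: modified quotas Oakdale 3.127, Rivermont 5.452, Pinehurst 3.600, Claybrook 4.814, Stonebridge 3.869, Millford 26.511, Ashgrove 3.058.
Rounding down: Oakdale 3, Rivermont 5, Pinehurst 3, Claybrook 4, Stonebridge 3, Millford 26, Ashgrove 3 (total 47).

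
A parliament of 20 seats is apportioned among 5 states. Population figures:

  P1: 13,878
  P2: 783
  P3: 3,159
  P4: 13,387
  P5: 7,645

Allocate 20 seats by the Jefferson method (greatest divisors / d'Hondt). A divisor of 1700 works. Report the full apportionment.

With modified divisor 1700: modified quotas P1 8.164, P2 0.461, P3 1.858, P4 7.875, P5 4.497.
Rounding down: P1 8, P2 0, P3 1, P4 7, P5 4 (total 20).

P1 8, P2 0, P3 1, P4 7, P5 4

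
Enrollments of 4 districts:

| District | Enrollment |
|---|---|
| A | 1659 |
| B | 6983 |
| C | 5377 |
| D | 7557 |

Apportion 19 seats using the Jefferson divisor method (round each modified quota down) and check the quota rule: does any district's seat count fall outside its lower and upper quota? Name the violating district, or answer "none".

none

Standard quotas: A 1.461, B 6.149, C 4.735, D 6.655.
Jefferson allocation: A 1, B 6, C 5, D 7.
Every allocation lies between the lower and upper quota.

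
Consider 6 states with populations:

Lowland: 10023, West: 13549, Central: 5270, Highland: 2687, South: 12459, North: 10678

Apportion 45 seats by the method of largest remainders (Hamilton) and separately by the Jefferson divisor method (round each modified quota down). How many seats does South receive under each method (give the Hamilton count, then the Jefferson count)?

Hamilton: Lowland 8, West 11, Central 5, Highland 2, South 10, North 9.
Jefferson: Lowland 8, West 11, Central 4, Highland 2, South 11, North 9.
South gets 10 under Hamilton and 11 under Jefferson.

10 and 11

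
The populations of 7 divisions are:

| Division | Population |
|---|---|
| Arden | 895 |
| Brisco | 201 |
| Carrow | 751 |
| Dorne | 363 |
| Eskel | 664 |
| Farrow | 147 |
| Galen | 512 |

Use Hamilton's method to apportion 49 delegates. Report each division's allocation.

Arden=12, Brisco=3, Carrow=11, Dorne=5, Eskel=9, Farrow=2, Galen=7

Standard divisor: 3533 ÷ 49 ≈ 72.102.
Standard quotas: Arden 12.413, Brisco 2.788, Carrow 10.416, Dorne 5.035, Eskel 9.209, Farrow 2.039, Galen 7.101.
Lower quotas: Arden 12, Brisco 2, Carrow 10, Dorne 5, Eskel 9, Farrow 2, Galen 7 (sum 47, leaving 2 seats).
Remainders in descending order: Brisco 0.788, Carrow 0.416, Arden 0.413, Eskel 0.209, Galen 0.101, Farrow 0.039, Dorne 0.035.
Largest remainders: Brisco, Carrow receive the extra seats.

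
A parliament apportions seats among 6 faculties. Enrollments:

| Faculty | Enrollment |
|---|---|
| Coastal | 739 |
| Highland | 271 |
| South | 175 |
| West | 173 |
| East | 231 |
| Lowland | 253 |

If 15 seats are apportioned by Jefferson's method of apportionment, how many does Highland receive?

2

Standard divisor 1842/15 ≈ 122.8; standard quotas: Coastal 6.018, Highland 2.207, South 1.425, West 1.409, East 1.881, Lowland 2.060.
Rounding down gives 6, 2, 1, 1, 1, 2 = 13 seats, so the divisor must be adjusted.
With modified divisor 100: modified quotas Coastal 7.390, Highland 2.710, South 1.750, West 1.730, East 2.310, Lowland 2.530.
Rounding down: Coastal 7, Highland 2, South 1, West 1, East 2, Lowland 2 (total 15).
Highland receives 2.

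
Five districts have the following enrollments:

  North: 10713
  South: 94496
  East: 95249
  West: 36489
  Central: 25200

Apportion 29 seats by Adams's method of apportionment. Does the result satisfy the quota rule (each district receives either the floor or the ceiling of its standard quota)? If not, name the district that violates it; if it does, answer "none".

none

Standard quotas: North 1.185, South 10.454, East 10.537, West 4.037, Central 2.788.
Adams allocation: North 2, South 10, East 10, West 4, Central 3.
Every allocation lies between the lower and upper quota.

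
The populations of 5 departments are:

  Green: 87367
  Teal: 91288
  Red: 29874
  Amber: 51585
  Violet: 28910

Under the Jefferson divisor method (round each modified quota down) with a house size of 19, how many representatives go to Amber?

3

Standard divisor 289024/19 ≈ 15211.789; standard quotas: Green 5.743, Teal 6.001, Red 1.964, Amber 3.391, Violet 1.900.
Rounding down gives 5, 6, 1, 3, 1 = 16 seats, so the divisor must be adjusted.
With modified divisor 13700: modified quotas Green 6.377, Teal 6.663, Red 2.181, Amber 3.765, Violet 2.110.
Rounding down: Green 6, Teal 6, Red 2, Amber 3, Violet 2 (total 19).
Amber receives 3.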